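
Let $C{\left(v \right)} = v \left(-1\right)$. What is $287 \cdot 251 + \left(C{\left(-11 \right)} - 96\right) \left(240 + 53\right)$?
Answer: $47132$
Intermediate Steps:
$C{\left(v \right)} = - v$
$287 \cdot 251 + \left(C{\left(-11 \right)} - 96\right) \left(240 + 53\right) = 287 \cdot 251 + \left(\left(-1\right) \left(-11\right) - 96\right) \left(240 + 53\right) = 72037 + \left(11 - 96\right) 293 = 72037 - 24905 = 47132$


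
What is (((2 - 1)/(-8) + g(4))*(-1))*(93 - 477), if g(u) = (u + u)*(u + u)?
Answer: 24528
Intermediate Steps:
g(u) = 4*u**2 (g(u) = (2*u)*(2*u) = 4*u**2)
(((2 - 1)/(-8) + g(4))*(-1))*(93 - 477) = (((2 - 1)/(-8) + 4*4**2)*(-1))*(93 - 477) = ((1*(-1/8) + 4*16)*(-1))*(-384) = ((-1/8 + 64)*(-1))*(-384) = ((511/8)*(-1))*(-384) = -511/8*(-384) = 24528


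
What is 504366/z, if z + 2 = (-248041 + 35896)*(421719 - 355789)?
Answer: -252183/6993359926 ≈ -3.6060e-5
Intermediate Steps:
z = -13986719852 (z = -2 + (-248041 + 35896)*(421719 - 355789) = -2 - 212145*65930 = -2 - 13986719850 = -13986719852)
504366/z = 504366/(-13986719852) = 504366*(-1/13986719852) = -252183/6993359926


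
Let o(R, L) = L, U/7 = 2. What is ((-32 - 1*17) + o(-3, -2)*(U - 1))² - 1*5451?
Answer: 174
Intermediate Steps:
U = 14 (U = 7*2 = 14)
((-32 - 1*17) + o(-3, -2)*(U - 1))² - 1*5451 = ((-32 - 1*17) - 2*(14 - 1))² - 1*5451 = ((-32 - 17) - 2*13)² - 5451 = (-49 - 26)² - 5451 = (-75)² - 5451 = 5625 - 5451 = 174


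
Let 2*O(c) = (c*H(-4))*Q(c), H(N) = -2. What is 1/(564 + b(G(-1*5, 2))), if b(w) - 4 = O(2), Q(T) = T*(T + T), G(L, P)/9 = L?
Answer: 1/552 ≈ 0.0018116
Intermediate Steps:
G(L, P) = 9*L
Q(T) = 2*T² (Q(T) = T*(2*T) = 2*T²)
O(c) = -2*c³ (O(c) = ((c*(-2))*(2*c²))/2 = ((-2*c)*(2*c²))/2 = (-4*c³)/2 = -2*c³)
b(w) = -12 (b(w) = 4 - 2*2³ = 4 - 2*8 = 4 - 16 = -12)
1/(564 + b(G(-1*5, 2))) = 1/(564 - 12) = 1/552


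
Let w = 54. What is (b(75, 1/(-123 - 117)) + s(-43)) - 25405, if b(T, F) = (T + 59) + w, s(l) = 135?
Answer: -25082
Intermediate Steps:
b(T, F) = 113 + T (b(T, F) = (T + 59) + 54 = (59 + T) + 54 = 113 + T)
(b(75, 1/(-123 - 117)) + s(-43)) - 25405 = ((113 + 75) + 135) - 25405 = (188 + 135) - 25405 = 323 - 25405 = -25082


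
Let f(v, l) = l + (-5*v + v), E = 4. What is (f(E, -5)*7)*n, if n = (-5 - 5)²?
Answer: -14700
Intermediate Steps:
n = 100 (n = (-10)² = 100)
f(v, l) = l - 4*v
(f(E, -5)*7)*n = ((-5 - 4*4)*7)*100 = ((-5 - 16)*7)*100 = -21*7*100 = -147*100 = -14700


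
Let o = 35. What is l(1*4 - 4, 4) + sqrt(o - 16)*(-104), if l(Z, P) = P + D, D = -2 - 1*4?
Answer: -2 - 104*sqrt(19) ≈ -455.33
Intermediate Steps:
D = -6 (D = -2 - 4 = -6)
l(Z, P) = -6 + P (l(Z, P) = P - 6 = -6 + P)
l(1*4 - 4, 4) + sqrt(o - 16)*(-104) = (-6 + 4) + sqrt(35 - 16)*(-104) = -2 + sqrt(19)*(-104) = -2 - 104*sqrt(19)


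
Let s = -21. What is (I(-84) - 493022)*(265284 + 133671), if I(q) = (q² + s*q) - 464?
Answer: -193359924030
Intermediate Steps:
I(q) = -464 + q² - 21*q (I(q) = (q² - 21*q) - 464 = -464 + q² - 21*q)
(I(-84) - 493022)*(265284 + 133671) = ((-464 + (-84)² - 21*(-84)) - 493022)*(265284 + 133671) = ((-464 + 7056 + 1764) - 493022)*398955 = (8356 - 493022)*398955 = -484666*398955 = -193359924030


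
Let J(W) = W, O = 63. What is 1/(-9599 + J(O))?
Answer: -1/9536 ≈ -0.00010487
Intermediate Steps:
1/(-9599 + J(O)) = 1/(-9599 + 63) = 1/(-9536) = -1/9536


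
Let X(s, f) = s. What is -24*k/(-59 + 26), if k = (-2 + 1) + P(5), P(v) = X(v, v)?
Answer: 32/11 ≈ 2.9091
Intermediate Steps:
P(v) = v
k = 4 (k = (-2 + 1) + 5 = -1 + 5 = 4)
-24*k/(-59 + 26) = -24*4/(-59 + 26) = -24*4/(-33) = -(-8)*4/11 = -24*(-4/33) = 32/11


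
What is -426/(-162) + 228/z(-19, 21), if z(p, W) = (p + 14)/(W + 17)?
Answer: -233573/135 ≈ -1730.2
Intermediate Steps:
z(p, W) = (14 + p)/(17 + W)
-426/(-162) + 228/z(-19, 21) = -426/(-162) + 228/(((14 - 19)/(17 + 21))) = -426*(-1/162) + 228/((-5/38)) = 71/27 + 228/(((1/38)*(-5))) = 71/27 + 228/(-5/38) = 71/27 + 228*(-38/5) = 71/27 - 8664/5 = -233573/135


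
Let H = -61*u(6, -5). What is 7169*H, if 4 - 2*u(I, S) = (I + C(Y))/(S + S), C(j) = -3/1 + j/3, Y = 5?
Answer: -29299703/30 ≈ -9.7666e+5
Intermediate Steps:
C(j) = -3 + j/3 (C(j) = -3*1 + j*(⅓) = -3 + j/3)
u(I, S) = 2 - (-4/3 + I)/(4*S) (u(I, S) = 2 - (I + (-3 + (⅓)*5))/(2*(S + S)) = 2 - (I + (-3 + 5/3))/(2*(2*S)) = 2 - (I - 4/3)*1/(2*S)/2 = 2 - (-4/3 + I)*1/(2*S)/2 = 2 - (-4/3 + I)/(4*S))
H = -4087/30 (H = -61*(4 - 3*6 + 24*(-5))/(12*(-5)) = -61*(-1)*(4 - 18 - 120)/(12*5) = -61*(-1)*(-134)/(12*5) = -61*67/30 = -4087/30 ≈ -136.23)
7169*H = 7169*(-4087/30) = -29299703/30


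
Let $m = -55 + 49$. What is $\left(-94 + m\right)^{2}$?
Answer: $10000$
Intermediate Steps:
$m = -6$
$\left(-94 + m\right)^{2} = \left(-94 - 6\right)^{2} = \left(-100\right)^{2} = 10000$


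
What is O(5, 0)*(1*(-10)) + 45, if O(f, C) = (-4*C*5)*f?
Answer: 45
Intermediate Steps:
O(f, C) = -20*C*f (O(f, C) = (-20*C)*f = -20*C*f)
O(5, 0)*(1*(-10)) + 45 = (-20*0*5)*(1*(-10)) + 45 = 0*(-10) + 45 = 0 + 45 = 45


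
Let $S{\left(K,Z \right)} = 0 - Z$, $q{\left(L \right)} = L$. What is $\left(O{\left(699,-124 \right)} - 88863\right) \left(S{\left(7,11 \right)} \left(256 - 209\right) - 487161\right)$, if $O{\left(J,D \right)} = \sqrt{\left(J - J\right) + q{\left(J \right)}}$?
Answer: $43336530114 - 487678 \sqrt{699} \approx 4.3324 \cdot 10^{10}$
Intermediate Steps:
$S{\left(K,Z \right)} = - Z$
$O{\left(J,D \right)} = \sqrt{J}$ ($O{\left(J,D \right)} = \sqrt{\left(J - J\right) + J} = \sqrt{0 + J} = \sqrt{J}$)
$\left(O{\left(699,-124 \right)} - 88863\right) \left(S{\left(7,11 \right)} \left(256 - 209\right) - 487161\right) = \left(\sqrt{699} - 88863\right) \left(\left(-1\right) 11 \left(256 - 209\right) - 487161\right) = \left(-88863 + \sqrt{699}\right) \left(\left(-11\right) 47 - 487161\right) = \left(-88863 + \sqrt{699}\right) \left(-517 - 487161\right) = \left(-88863 + \sqrt{699}\right) \left(-487678\right) = 43336530114 - 487678 \sqrt{699}$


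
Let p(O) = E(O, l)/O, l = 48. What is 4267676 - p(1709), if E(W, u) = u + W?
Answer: 7293456527/1709 ≈ 4.2677e+6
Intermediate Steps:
E(W, u) = W + u
p(O) = (48 + O)/O (p(O) = (O + 48)/O = (48 + O)/O)
4267676 - p(1709) = 4267676 - (48 + 1709)/1709 = 4267676 - 1757/1709 = 7293456527/1709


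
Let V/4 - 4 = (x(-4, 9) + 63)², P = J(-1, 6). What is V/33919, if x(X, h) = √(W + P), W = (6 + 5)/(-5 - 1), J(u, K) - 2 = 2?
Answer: 47702/101757 + 84*√78/33919 ≈ 0.49066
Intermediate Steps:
J(u, K) = 4 (J(u, K) = 2 + 2 = 4)
W = -11/6 (W = 11/(-6) = 11*(-⅙) = -11/6 ≈ -1.8333)
P = 4
x(X, h) = √78/6 (x(X, h) = √(-11/6 + 4) = √(13/6) = √78/6)
V = 16 + 4*(63 + √78/6)² (V = 16 + 4*(√78/6 + 63)² = 16 + 4*(63 + √78/6)² ≈ 16643.)
V/33919 = (47702/3 + 84*√78)/33919 = (47702/3 + 84*√78)*(1/33919) = 47702/101757 + 84*√78/33919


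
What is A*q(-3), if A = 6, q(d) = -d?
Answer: 18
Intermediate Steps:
A*q(-3) = 6*(-1*(-3)) = 6*3 = 18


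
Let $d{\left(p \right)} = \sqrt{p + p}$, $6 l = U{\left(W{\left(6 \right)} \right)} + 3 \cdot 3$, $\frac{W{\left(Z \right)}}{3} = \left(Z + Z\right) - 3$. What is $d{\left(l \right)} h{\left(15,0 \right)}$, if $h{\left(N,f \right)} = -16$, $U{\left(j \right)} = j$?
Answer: $- 32 \sqrt{3} \approx -55.426$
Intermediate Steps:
$W{\left(Z \right)} = -9 + 6 Z$ ($W{\left(Z \right)} = 3 \left(\left(Z + Z\right) - 3\right) = 3 \left(2 Z - 3\right) = 3 \left(-3 + 2 Z\right) = -9 + 6 Z$)
$l = 6$ ($l = \frac{\left(-9 + 6 \cdot 6\right) + 3 \cdot 3}{6} = \frac{\left(-9 + 36\right) + 9}{6} = \frac{27 + 9}{6} = \frac{1}{6} \cdot 36 = 6$)
$d{\left(p \right)} = \sqrt{2} \sqrt{p}$ ($d{\left(p \right)} = \sqrt{2 p} = \sqrt{2} \sqrt{p}$)
$d{\left(l \right)} h{\left(15,0 \right)} = \sqrt{2} \sqrt{6} \left(-16\right) = 2 \sqrt{3} \left(-16\right) = - 32 \sqrt{3}$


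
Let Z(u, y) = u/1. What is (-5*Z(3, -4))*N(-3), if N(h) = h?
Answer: 45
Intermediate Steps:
Z(u, y) = u (Z(u, y) = u*1 = u)
(-5*Z(3, -4))*N(-3) = -5*3*(-3) = -15*(-3) = 45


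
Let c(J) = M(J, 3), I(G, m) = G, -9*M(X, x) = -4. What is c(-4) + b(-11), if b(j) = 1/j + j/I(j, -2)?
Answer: 134/99 ≈ 1.3535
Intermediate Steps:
M(X, x) = 4/9 (M(X, x) = -⅑*(-4) = 4/9)
b(j) = 1 + 1/j (b(j) = 1/j + j/j = 1/j + 1 = 1 + 1/j)
c(J) = 4/9
c(-4) + b(-11) = 4/9 + (1 - 11)/(-11) = 4/9 - 1/11*(-10) = 4/9 + 10/11 = 134/99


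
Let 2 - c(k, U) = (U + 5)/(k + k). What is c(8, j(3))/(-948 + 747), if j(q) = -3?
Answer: -5/536 ≈ -0.0093284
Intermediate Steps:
c(k, U) = 2 - (5 + U)/(2*k) (c(k, U) = 2 - (U + 5)/(k + k) = 2 - (5 + U)/(2*k))
c(8, j(3))/(-948 + 747) = ((½)*(-5 - 1*(-3) + 4*8)/8)/(-948 + 747) = ((½)*(⅛)*(-5 + 3 + 32))/(-201) = -30/(402*8) = -1/201*15/8 = -5/536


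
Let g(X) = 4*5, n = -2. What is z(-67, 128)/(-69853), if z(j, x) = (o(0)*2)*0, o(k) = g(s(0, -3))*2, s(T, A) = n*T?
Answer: 0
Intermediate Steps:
s(T, A) = -2*T
g(X) = 20
o(k) = 40 (o(k) = 20*2 = 40)
z(j, x) = 0 (z(j, x) = (40*2)*0 = 80*0 = 0)
z(-67, 128)/(-69853) = 0/(-69853) = 0*(-1/69853) = 0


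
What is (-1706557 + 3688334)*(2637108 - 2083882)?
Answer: 1096370562602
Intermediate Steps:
(-1706557 + 3688334)*(2637108 - 2083882) = 1981777*553226 = 1096370562602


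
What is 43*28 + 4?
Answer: 1208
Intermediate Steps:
43*28 + 4 = 1204 + 4 = 1208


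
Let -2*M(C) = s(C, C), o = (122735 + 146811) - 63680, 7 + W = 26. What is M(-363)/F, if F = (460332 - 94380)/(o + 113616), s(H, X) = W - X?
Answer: -10170177/60992 ≈ -166.75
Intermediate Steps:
W = 19 (W = -7 + 26 = 19)
s(H, X) = 19 - X
o = 205866 (o = 269546 - 63680 = 205866)
M(C) = -19/2 + C/2 (M(C) = -(19 - C)/2 = -19/2 + C/2)
F = 60992/53247 (F = (460332 - 94380)/(205866 + 113616) = 365952/319482 = 365952*(1/319482) = 60992/53247 ≈ 1.1455)
M(-363)/F = (-19/2 + (½)*(-363))/(60992/53247) = (-19/2 - 363/2)*(53247/60992) = -191*53247/60992 = -10170177/60992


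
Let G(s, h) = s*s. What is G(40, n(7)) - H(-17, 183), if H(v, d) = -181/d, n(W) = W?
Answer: 292981/183 ≈ 1601.0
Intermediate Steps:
G(s, h) = s²
G(40, n(7)) - H(-17, 183) = 40² - (-181)/183 = 1600 - (-181)/183 = 1600 - 1*(-181/183) = 1600 + 181/183 = 292981/183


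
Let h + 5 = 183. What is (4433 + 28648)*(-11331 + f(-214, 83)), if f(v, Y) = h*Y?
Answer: 113897883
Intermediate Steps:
h = 178 (h = -5 + 183 = 178)
f(v, Y) = 178*Y
(4433 + 28648)*(-11331 + f(-214, 83)) = (4433 + 28648)*(-11331 + 178*83) = 33081*(-11331 + 14774) = 33081*3443 = 113897883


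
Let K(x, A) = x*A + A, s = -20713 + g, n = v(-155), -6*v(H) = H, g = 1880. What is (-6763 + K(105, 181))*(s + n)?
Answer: -467282863/2 ≈ -2.3364e+8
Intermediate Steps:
v(H) = -H/6
n = 155/6 (n = -⅙*(-155) = 155/6 ≈ 25.833)
s = -18833 (s = -20713 + 1880 = -18833)
K(x, A) = A + A*x (K(x, A) = A*x + A = A + A*x)
(-6763 + K(105, 181))*(s + n) = (-6763 + 181*(1 + 105))*(-18833 + 155/6) = (-6763 + 181*106)*(-112843/6) = (-6763 + 19186)*(-112843/6) = 12423*(-112843/6) = -467282863/2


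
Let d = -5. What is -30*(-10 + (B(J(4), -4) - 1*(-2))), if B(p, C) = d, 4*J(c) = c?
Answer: 390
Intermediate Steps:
J(c) = c/4
B(p, C) = -5
-30*(-10 + (B(J(4), -4) - 1*(-2))) = -30*(-10 + (-5 - 1*(-2))) = -30*(-10 + (-5 + 2)) = -30*(-10 - 3) = -30*(-13) = 390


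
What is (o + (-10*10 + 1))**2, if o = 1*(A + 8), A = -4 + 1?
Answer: 8836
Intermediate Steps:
A = -3
o = 5 (o = 1*(-3 + 8) = 1*5 = 5)
(o + (-10*10 + 1))**2 = (5 + (-10*10 + 1))**2 = (5 + (-100 + 1))**2 = (5 - 99)**2 = (-94)**2 = 8836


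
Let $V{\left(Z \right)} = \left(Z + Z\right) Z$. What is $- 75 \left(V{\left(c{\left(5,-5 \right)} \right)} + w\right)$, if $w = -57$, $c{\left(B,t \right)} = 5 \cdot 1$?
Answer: $525$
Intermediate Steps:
$c{\left(B,t \right)} = 5$
$V{\left(Z \right)} = 2 Z^{2}$ ($V{\left(Z \right)} = 2 Z Z = 2 Z^{2}$)
$- 75 \left(V{\left(c{\left(5,-5 \right)} \right)} + w\right) = - 75 \left(2 \cdot 5^{2} - 57\right) = - 75 \left(2 \cdot 25 - 57\right) = - 75 \left(50 - 57\right) = \left(-75\right) \left(-7\right) = 525$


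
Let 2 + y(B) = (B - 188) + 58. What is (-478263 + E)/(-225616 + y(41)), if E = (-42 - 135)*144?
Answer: 503751/225707 ≈ 2.2319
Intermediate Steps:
E = -25488 (E = -177*144 = -25488)
y(B) = -132 + B (y(B) = -2 + ((B - 188) + 58) = -2 + ((-188 + B) + 58) = -2 + (-130 + B) = -132 + B)
(-478263 + E)/(-225616 + y(41)) = (-478263 - 25488)/(-225616 + (-132 + 41)) = -503751/(-225616 - 91) = -503751/(-225707) = -503751*(-1/225707) = 503751/225707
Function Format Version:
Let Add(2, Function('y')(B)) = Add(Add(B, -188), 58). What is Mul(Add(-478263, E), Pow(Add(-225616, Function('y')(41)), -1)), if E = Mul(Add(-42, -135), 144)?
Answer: Rational(503751, 225707) ≈ 2.2319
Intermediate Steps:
E = -25488 (E = Mul(-177, 144) = -25488)
Function('y')(B) = Add(-132, B) (Function('y')(B) = Add(-2, Add(Add(B, -188), 58)) = Add(-2, Add(Add(-188, B), 58)) = Add(-2, Add(-130, B)) = Add(-132, B))
Mul(Add(-478263, E), Pow(Add(-225616, Function('y')(41)), -1)) = Mul(Add(-478263, -25488), Pow(Add(-225616, Add(-132, 41)), -1)) = Mul(-503751, Pow(Add(-225616, -91), -1)) = Mul(-503751, Pow(-225707, -1)) = Mul(-503751, Rational(-1, 225707)) = Rational(503751, 225707)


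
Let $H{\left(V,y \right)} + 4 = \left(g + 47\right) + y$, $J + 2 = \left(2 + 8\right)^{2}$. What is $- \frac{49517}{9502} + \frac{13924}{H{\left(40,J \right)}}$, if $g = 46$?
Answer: $\frac{123046169}{1776874} \approx 69.249$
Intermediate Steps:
$J = 98$ ($J = -2 + \left(2 + 8\right)^{2} = -2 + 10^{2} = -2 + 100 = 98$)
$H{\left(V,y \right)} = 89 + y$ ($H{\left(V,y \right)} = -4 + \left(\left(46 + 47\right) + y\right) = -4 + \left(93 + y\right) = 89 + y$)
$- \frac{49517}{9502} + \frac{13924}{H{\left(40,J \right)}} = - \frac{49517}{9502} + \frac{13924}{89 + 98} = \left(-49517\right) \frac{1}{9502} + \frac{13924}{187} = - \frac{49517}{9502} + 13924 \cdot \frac{1}{187} = - \frac{49517}{9502} + \frac{13924}{187} = \frac{123046169}{1776874}$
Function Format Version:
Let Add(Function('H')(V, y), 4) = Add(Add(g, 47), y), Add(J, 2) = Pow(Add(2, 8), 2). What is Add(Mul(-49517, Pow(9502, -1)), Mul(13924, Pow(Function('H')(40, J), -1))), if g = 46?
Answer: Rational(123046169, 1776874) ≈ 69.249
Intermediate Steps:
J = 98 (J = Add(-2, Pow(Add(2, 8), 2)) = Add(-2, Pow(10, 2)) = Add(-2, 100) = 98)
Function('H')(V, y) = Add(89, y) (Function('H')(V, y) = Add(-4, Add(Add(46, 47), y)) = Add(-4, Add(93, y)) = Add(89, y))
Add(Mul(-49517, Pow(9502, -1)), Mul(13924, Pow(Function('H')(40, J), -1))) = Add(Mul(-49517, Pow(9502, -1)), Mul(13924, Pow(Add(89, 98), -1))) = Add(Mul(-49517, Rational(1, 9502)), Mul(13924, Pow(187, -1))) = Add(Rational(-49517, 9502), Mul(13924, Rational(1, 187))) = Add(Rational(-49517, 9502), Rational(13924, 187)) = Rational(123046169, 1776874)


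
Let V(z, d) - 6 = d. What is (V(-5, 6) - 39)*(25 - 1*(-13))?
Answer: -1026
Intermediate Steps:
V(z, d) = 6 + d
(V(-5, 6) - 39)*(25 - 1*(-13)) = ((6 + 6) - 39)*(25 - 1*(-13)) = (12 - 39)*(25 + 13) = -27*38 = -1026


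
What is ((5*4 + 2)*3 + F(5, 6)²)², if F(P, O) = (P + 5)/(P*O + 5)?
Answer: 10484644/2401 ≈ 4366.8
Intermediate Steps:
F(P, O) = (5 + P)/(5 + O*P) (F(P, O) = (5 + P)/(O*P + 5) = (5 + P)/(5 + O*P))
((5*4 + 2)*3 + F(5, 6)²)² = ((5*4 + 2)*3 + ((5 + 5)/(5 + 6*5))²)² = ((20 + 2)*3 + (10/(5 + 30))²)² = (22*3 + (10/35)²)² = (66 + ((1/35)*10)²)² = (66 + (2/7)²)² = (66 + 4/49)² = (3238/49)² = 10484644/2401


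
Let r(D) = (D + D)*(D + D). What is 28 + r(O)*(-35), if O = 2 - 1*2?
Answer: 28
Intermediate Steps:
O = 0 (O = 2 - 2 = 0)
r(D) = 4*D**2 (r(D) = (2*D)*(2*D) = 4*D**2)
28 + r(O)*(-35) = 28 + (4*0**2)*(-35) = 28 + (4*0)*(-35) = 28 + 0*(-35) = 28 + 0 = 28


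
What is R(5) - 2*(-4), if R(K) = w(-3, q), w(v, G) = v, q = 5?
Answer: 5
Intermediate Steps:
R(K) = -3
R(5) - 2*(-4) = -3 - 2*(-4) = -3 + 8 = 5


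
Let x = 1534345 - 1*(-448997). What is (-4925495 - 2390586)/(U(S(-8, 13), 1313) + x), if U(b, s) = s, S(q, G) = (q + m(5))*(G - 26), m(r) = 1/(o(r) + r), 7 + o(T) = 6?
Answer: -7316081/1984655 ≈ -3.6863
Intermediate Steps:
o(T) = -1 (o(T) = -7 + 6 = -1)
x = 1983342 (x = 1534345 + 448997 = 1983342)
m(r) = 1/(-1 + r)
S(q, G) = (-26 + G)*(¼ + q) (S(q, G) = (q + 1/(-1 + 5))*(G - 26) = (q + 1/4)*(-26 + G) = (q + ¼)*(-26 + G) = (¼ + q)*(-26 + G) = (-26 + G)*(¼ + q))
(-4925495 - 2390586)/(U(S(-8, 13), 1313) + x) = (-4925495 - 2390586)/(1313 + 1983342) = -7316081/1984655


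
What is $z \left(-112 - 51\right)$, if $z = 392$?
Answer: $-63896$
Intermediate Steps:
$z \left(-112 - 51\right) = 392 \left(-112 - 51\right) = 392 \left(-163\right) = -63896$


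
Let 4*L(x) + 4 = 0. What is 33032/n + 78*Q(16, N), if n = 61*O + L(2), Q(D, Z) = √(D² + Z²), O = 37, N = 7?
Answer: 4129/282 + 78*√305 ≈ 1376.9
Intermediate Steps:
L(x) = -1 (L(x) = -1 + (¼)*0 = -1 + 0 = -1)
n = 2256 (n = 61*37 - 1 = 2257 - 1 = 2256)
33032/n + 78*Q(16, N) = 33032/2256 + 78*√(16² + 7²) = 33032*(1/2256) + 78*√(256 + 49) = 4129/282 + 78*√305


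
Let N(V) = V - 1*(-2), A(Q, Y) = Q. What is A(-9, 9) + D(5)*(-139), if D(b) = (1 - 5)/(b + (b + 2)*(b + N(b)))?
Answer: -245/89 ≈ -2.7528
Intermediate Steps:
N(V) = 2 + V (N(V) = V + 2 = 2 + V)
D(b) = -4/(b + (2 + b)*(2 + 2*b)) (D(b) = (1 - 5)/(b + (b + 2)*(b + (2 + b))) = -4/(b + (2 + b)*(2 + 2*b)))
A(-9, 9) + D(5)*(-139) = -9 - 4/(4 + 2*5**2 + 7*5)*(-139) = -9 - 4/(4 + 2*25 + 35)*(-139) = -9 - 4/(4 + 50 + 35)*(-139) = -9 - 4/89*(-139) = -9 + 556/89 = -245/89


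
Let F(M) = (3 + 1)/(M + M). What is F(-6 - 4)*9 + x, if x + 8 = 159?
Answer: 746/5 ≈ 149.20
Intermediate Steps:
x = 151 (x = -8 + 159 = 151)
F(M) = 2/M (F(M) = 4/((2*M)) = 4*(1/(2*M)) = 2/M)
F(-6 - 4)*9 + x = (2/(-6 - 4))*9 + 151 = (2/(-10))*9 + 151 = (2*(-⅒))*9 + 151 = -⅕*9 + 151 = -9/5 + 151 = 746/5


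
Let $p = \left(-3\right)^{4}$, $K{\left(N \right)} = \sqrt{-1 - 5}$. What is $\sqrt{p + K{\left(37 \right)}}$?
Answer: $\sqrt{81 + i \sqrt{6}} \approx 9.001 + 0.1361 i$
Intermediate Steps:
$K{\left(N \right)} = i \sqrt{6}$ ($K{\left(N \right)} = \sqrt{-6} = i \sqrt{6}$)
$p = 81$
$\sqrt{p + K{\left(37 \right)}} = \sqrt{81 + i \sqrt{6}}$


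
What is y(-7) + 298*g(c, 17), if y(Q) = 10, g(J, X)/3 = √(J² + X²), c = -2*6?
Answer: 10 + 894*√433 ≈ 18613.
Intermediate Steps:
c = -12
g(J, X) = 3*√(J² + X²)
y(-7) + 298*g(c, 17) = 10 + 298*(3*√((-12)² + 17²)) = 10 + 298*(3*√(144 + 289)) = 10 + 298*(3*√433) = 10 + 894*√433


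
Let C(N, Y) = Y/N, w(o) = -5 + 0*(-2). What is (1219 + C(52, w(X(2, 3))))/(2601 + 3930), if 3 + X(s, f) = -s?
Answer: 63383/339612 ≈ 0.18663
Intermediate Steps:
X(s, f) = -3 - s
w(o) = -5 (w(o) = -5 + 0 = -5)
(1219 + C(52, w(X(2, 3))))/(2601 + 3930) = (1219 - 5/52)/(2601 + 3930) = (1219 - 5*1/52)/6531 = (1219 - 5/52)*(1/6531) = (63383/52)*(1/6531) = 63383/339612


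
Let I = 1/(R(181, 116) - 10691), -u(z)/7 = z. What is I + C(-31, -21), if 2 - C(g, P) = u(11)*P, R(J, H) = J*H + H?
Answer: -16829914/10421 ≈ -1615.0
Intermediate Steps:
u(z) = -7*z
R(J, H) = H + H*J (R(J, H) = H*J + H = H + H*J)
C(g, P) = 2 + 77*P (C(g, P) = 2 - (-7*11)*P = 2 - (-77)*P = 2 + 77*P)
I = 1/10421 (I = 1/(116*(1 + 181) - 10691) = 1/(116*182 - 10691) = 1/(21112 - 10691) = 1/10421 ≈ 9.5960e-5)
I + C(-31, -21) = 1/10421 + (2 + 77*(-21)) = 1/10421 + (2 - 1617) = 1/10421 - 1615 = -16829914/10421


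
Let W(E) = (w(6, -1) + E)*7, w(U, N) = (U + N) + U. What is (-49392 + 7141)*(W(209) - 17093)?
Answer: 657129803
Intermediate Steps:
w(U, N) = N + 2*U (w(U, N) = (N + U) + U = N + 2*U)
W(E) = 77 + 7*E (W(E) = ((-1 + 2*6) + E)*7 = ((-1 + 12) + E)*7 = (11 + E)*7 = 77 + 7*E)
(-49392 + 7141)*(W(209) - 17093) = (-49392 + 7141)*((77 + 7*209) - 17093) = -42251*((77 + 1463) - 17093) = -42251*(1540 - 17093) = -42251*(-15553) = 657129803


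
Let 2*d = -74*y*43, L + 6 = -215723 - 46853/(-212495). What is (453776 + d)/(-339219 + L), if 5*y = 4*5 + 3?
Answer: -94869965213/117923628407 ≈ -0.80450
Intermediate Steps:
y = 23/5 (y = (4*5 + 3)/5 = (20 + 3)/5 = (⅕)*23 = 23/5 ≈ 4.6000)
L = -45841287002/212495 (L = -6 + (-215723 - 46853/(-212495)) = -6 + (-215723 - 46853*(-1/212495)) = -6 + (-215723 + 46853/212495) = -6 - 45840012032/212495 = -45841287002/212495 ≈ -2.1573e+5)
d = -36593/5 (d = (-74*23/5*43)/2 = (-1702/5*43)/2 = (½)*(-73186/5) = -36593/5 ≈ -7318.6)
(453776 + d)/(-339219 + L) = (453776 - 36593/5)/(-339219 - 45841287002/212495) = 2232287/(5*(-117923628407/212495)) = (2232287/5)*(-212495/117923628407) = -94869965213/117923628407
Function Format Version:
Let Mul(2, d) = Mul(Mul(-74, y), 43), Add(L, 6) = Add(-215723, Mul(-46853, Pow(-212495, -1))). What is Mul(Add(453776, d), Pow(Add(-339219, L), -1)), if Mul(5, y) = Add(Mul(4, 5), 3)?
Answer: Rational(-94869965213, 117923628407) ≈ -0.80450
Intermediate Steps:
y = Rational(23, 5) (y = Mul(Rational(1, 5), Add(Mul(4, 5), 3)) = Mul(Rational(1, 5), Add(20, 3)) = Mul(Rational(1, 5), 23) = Rational(23, 5) ≈ 4.6000)
L = Rational(-45841287002, 212495) (L = Add(-6, Add(-215723, Mul(-46853, Pow(-212495, -1)))) = Add(-6, Add(-215723, Mul(-46853, Rational(-1, 212495)))) = Add(-6, Add(-215723, Rational(46853, 212495))) = Add(-6, Rational(-45840012032, 212495)) = Rational(-45841287002, 212495) ≈ -2.1573e+5)
d = Rational(-36593, 5) (d = Mul(Rational(1, 2), Mul(Mul(-74, Rational(23, 5)), 43)) = Mul(Rational(1, 2), Mul(Rational(-1702, 5), 43)) = Mul(Rational(1, 2), Rational(-73186, 5)) = Rational(-36593, 5) ≈ -7318.6)
Mul(Add(453776, d), Pow(Add(-339219, L), -1)) = Mul(Add(453776, Rational(-36593, 5)), Pow(Add(-339219, Rational(-45841287002, 212495)), -1)) = Mul(Rational(2232287, 5), Pow(Rational(-117923628407, 212495), -1)) = Mul(Rational(2232287, 5), Rational(-212495, 117923628407)) = Rational(-94869965213, 117923628407)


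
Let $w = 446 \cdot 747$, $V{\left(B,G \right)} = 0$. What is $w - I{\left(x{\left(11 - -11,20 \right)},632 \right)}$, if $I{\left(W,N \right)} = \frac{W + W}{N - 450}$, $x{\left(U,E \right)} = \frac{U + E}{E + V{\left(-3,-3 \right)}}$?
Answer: $\frac{43311057}{130} \approx 3.3316 \cdot 10^{5}$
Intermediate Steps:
$x{\left(U,E \right)} = \frac{E + U}{E}$ ($x{\left(U,E \right)} = \frac{U + E}{E + 0} = \frac{E + U}{E}$)
$I{\left(W,N \right)} = \frac{2 W}{-450 + N}$
$w = 333162$
$w - I{\left(x{\left(11 - -11,20 \right)},632 \right)} = 333162 - \frac{2 \frac{20 + \left(11 - -11\right)}{20}}{-450 + 632} = 333162 - \frac{2 \frac{20 + \left(11 + 11\right)}{20}}{182} = 333162 - 2 \frac{20 + 22}{20} \cdot \frac{1}{182} = 333162 - 2 \cdot \frac{1}{20} \cdot 42 \cdot \frac{1}{182} = 333162 - 2 \cdot \frac{21}{10} \cdot \frac{1}{182} = 333162 - \frac{3}{130} = \frac{43311057}{130}$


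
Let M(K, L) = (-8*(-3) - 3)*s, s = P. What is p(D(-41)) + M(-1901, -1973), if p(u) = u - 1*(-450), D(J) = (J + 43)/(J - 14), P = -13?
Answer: 9733/55 ≈ 176.96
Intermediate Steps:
D(J) = (43 + J)/(-14 + J)
s = -13
p(u) = 450 + u (p(u) = u + 450 = 450 + u)
M(K, L) = -273 (M(K, L) = (-8*(-3) - 3)*(-13) = (24 - 3)*(-13) = 21*(-13) = -273)
p(D(-41)) + M(-1901, -1973) = (450 + (43 - 41)/(-14 - 41)) - 273 = (450 + 2/(-55)) - 273 = (450 - 1/55*2) - 273 = (450 - 2/55) - 273 = 24748/55 - 273 = 9733/55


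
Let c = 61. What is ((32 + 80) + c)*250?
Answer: 43250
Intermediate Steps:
((32 + 80) + c)*250 = ((32 + 80) + 61)*250 = (112 + 61)*250 = 173*250 = 43250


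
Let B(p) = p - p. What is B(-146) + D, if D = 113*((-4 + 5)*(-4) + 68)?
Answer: 7232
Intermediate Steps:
B(p) = 0
D = 7232 (D = 113*(1*(-4) + 68) = 113*(-4 + 68) = 113*64 = 7232)
B(-146) + D = 0 + 7232 = 7232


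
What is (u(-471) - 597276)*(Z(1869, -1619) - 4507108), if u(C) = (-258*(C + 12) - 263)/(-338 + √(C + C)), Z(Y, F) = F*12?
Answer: 155798324472162904/57593 + 267425483612*I*√942/57593 ≈ 2.7052e+12 + 1.4251e+8*I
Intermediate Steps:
Z(Y, F) = 12*F
u(C) = (-3359 - 258*C)/(-338 + √2*√C) (u(C) = (-258*(12 + C) - 263)/(-338 + √(2*C)) = ((-3096 - 258*C) - 263)/(-338 + √2*√C) = (-3359 - 258*C)/(-338 + √2*√C))
(u(-471) - 597276)*(Z(1869, -1619) - 4507108) = ((-3359 - 258*(-471))/(-338 + √2*√(-471)) - 597276)*(12*(-1619) - 4507108) = ((-3359 + 121518)/(-338 + √2*(I*√471)) - 597276)*(-19428 - 4507108) = (118159/(-338 + I*√942) - 597276)*(-4526536) = (-597276 + 118159/(-338 + I*√942))*(-4526536) = 2703591315936 - 534850967224/(-338 + I*√942)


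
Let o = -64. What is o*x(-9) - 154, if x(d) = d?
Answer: 422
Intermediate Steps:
o*x(-9) - 154 = -64*(-9) - 154 = 576 - 154 = 422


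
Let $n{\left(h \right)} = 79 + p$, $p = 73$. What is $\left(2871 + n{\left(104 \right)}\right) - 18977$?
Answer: $-15954$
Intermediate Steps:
$n{\left(h \right)} = 152$ ($n{\left(h \right)} = 79 + 73 = 152$)
$\left(2871 + n{\left(104 \right)}\right) - 18977 = \left(2871 + 152\right) - 18977 = 3023 - 18977 = -15954$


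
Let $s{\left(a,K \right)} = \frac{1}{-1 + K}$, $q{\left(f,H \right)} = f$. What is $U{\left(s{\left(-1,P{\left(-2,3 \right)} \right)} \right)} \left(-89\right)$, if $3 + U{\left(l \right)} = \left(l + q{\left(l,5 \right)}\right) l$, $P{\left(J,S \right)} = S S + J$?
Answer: $\frac{4717}{18} \approx 262.06$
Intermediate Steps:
$P{\left(J,S \right)} = J + S^{2}$ ($P{\left(J,S \right)} = S^{2} + J = J + S^{2}$)
$U{\left(l \right)} = -3 + 2 l^{2}$ ($U{\left(l \right)} = -3 + \left(l + l\right) l = -3 + 2 l l = -3 + 2 l^{2}$)
$U{\left(s{\left(-1,P{\left(-2,3 \right)} \right)} \right)} \left(-89\right) = \left(-3 + 2 \left(\frac{1}{-1 - \left(2 - 3^{2}\right)}\right)^{2}\right) \left(-89\right) = \left(-3 + 2 \left(\frac{1}{-1 + \left(-2 + 9\right)}\right)^{2}\right) \left(-89\right) = \left(-3 + 2 \left(\frac{1}{-1 + 7}\right)^{2}\right) \left(-89\right) = \left(-3 + 2 \left(\frac{1}{6}\right)^{2}\right) \left(-89\right) = \left(-3 + \frac{2}{36}\right) \left(-89\right) = \left(-3 + 2 \cdot \frac{1}{36}\right) \left(-89\right) = \left(-3 + \frac{1}{18}\right) \left(-89\right) = \left(- \frac{53}{18}\right) \left(-89\right) = \frac{4717}{18}$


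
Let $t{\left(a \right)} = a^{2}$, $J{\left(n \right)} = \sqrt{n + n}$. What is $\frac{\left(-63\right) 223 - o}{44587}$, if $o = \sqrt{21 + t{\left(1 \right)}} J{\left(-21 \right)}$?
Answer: $- \frac{14049}{44587} - \frac{2 i \sqrt{231}}{44587} \approx -0.31509 - 0.00068175 i$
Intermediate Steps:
$J{\left(n \right)} = \sqrt{2} \sqrt{n}$ ($J{\left(n \right)} = \sqrt{2 n} = \sqrt{2} \sqrt{n}$)
$o = 2 i \sqrt{231}$ ($o = \sqrt{21 + 1^{2}} \sqrt{2} \sqrt{-21} = \sqrt{21 + 1} \sqrt{2} i \sqrt{21} = \sqrt{22} i \sqrt{42} = 2 i \sqrt{231} \approx 30.397 i$)
$\frac{\left(-63\right) 223 - o}{44587} = \frac{\left(-63\right) 223 - 2 i \sqrt{231}}{44587} = \left(-14049 - 2 i \sqrt{231}\right) \frac{1}{44587} = - \frac{14049}{44587} - \frac{2 i \sqrt{231}}{44587}$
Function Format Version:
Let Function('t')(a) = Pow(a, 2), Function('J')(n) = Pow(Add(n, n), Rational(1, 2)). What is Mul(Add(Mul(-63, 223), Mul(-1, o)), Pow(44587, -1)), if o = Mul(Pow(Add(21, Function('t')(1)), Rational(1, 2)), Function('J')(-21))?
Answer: Add(Rational(-14049, 44587), Mul(Rational(-2, 44587), I, Pow(231, Rational(1, 2)))) ≈ Add(-0.31509, Mul(-0.00068175, I))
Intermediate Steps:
Function('J')(n) = Mul(Pow(2, Rational(1, 2)), Pow(n, Rational(1, 2))) (Function('J')(n) = Pow(Mul(2, n), Rational(1, 2)) = Mul(Pow(2, Rational(1, 2)), Pow(n, Rational(1, 2))))
o = Mul(2, I, Pow(231, Rational(1, 2))) (o = Mul(Pow(Add(21, Pow(1, 2)), Rational(1, 2)), Mul(Pow(2, Rational(1, 2)), Pow(-21, Rational(1, 2)))) = Mul(Pow(Add(21, 1), Rational(1, 2)), Mul(Pow(2, Rational(1, 2)), Mul(I, Pow(21, Rational(1, 2))))) = Mul(Pow(22, Rational(1, 2)), Mul(I, Pow(42, Rational(1, 2)))) = Mul(2, I, Pow(231, Rational(1, 2))) ≈ Mul(30.397, I))
Mul(Add(Mul(-63, 223), Mul(-1, o)), Pow(44587, -1)) = Mul(Add(Mul(-63, 223), Mul(-1, Mul(2, I, Pow(231, Rational(1, 2))))), Pow(44587, -1)) = Mul(Add(-14049, Mul(-2, I, Pow(231, Rational(1, 2)))), Rational(1, 44587)) = Add(Rational(-14049, 44587), Mul(Rational(-2, 44587), I, Pow(231, Rational(1, 2))))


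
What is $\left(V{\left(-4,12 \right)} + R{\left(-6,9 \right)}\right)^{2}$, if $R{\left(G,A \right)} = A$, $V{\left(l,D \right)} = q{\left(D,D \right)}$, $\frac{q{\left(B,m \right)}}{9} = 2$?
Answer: $729$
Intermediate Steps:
$q{\left(B,m \right)} = 18$ ($q{\left(B,m \right)} = 9 \cdot 2 = 18$)
$V{\left(l,D \right)} = 18$
$\left(V{\left(-4,12 \right)} + R{\left(-6,9 \right)}\right)^{2} = \left(18 + 9\right)^{2} = 27^{2} = 729$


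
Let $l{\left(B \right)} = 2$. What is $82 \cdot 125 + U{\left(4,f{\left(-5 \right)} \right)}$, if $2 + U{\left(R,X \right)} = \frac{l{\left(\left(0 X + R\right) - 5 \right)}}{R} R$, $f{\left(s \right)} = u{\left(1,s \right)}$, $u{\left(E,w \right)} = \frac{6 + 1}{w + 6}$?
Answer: $10250$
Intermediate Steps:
$u{\left(E,w \right)} = \frac{7}{6 + w}$
$f{\left(s \right)} = \frac{7}{6 + s}$
$U{\left(R,X \right)} = 0$ ($U{\left(R,X \right)} = -2 + \frac{2}{R} R = -2 + 2 = 0$)
$82 \cdot 125 + U{\left(4,f{\left(-5 \right)} \right)} = 82 \cdot 125 + 0 = 10250 + 0 = 10250$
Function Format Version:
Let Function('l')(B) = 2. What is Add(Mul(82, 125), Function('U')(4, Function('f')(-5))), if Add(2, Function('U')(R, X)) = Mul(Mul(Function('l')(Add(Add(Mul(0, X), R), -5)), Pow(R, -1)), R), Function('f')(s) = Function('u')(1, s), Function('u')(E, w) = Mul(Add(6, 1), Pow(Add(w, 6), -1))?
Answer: 10250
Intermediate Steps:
Function('u')(E, w) = Mul(7, Pow(Add(6, w), -1))
Function('f')(s) = Mul(7, Pow(Add(6, s), -1))
Function('U')(R, X) = 0 (Function('U')(R, X) = Add(-2, Mul(Mul(2, Pow(R, -1)), R)) = Add(-2, 2) = 0)
Add(Mul(82, 125), Function('U')(4, Function('f')(-5))) = Add(Mul(82, 125), 0) = Add(10250, 0) = 10250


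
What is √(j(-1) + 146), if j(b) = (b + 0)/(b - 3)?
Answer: 3*√65/2 ≈ 12.093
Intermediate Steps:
j(b) = b/(-3 + b)
√(j(-1) + 146) = √(-1/(-3 - 1) + 146) = √(-1/(-4) + 146) = √(-1*(-¼) + 146) = √(¼ + 146) = √(585/4) = 3*√65/2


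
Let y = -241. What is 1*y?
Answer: -241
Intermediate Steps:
1*y = 1*(-241) = -241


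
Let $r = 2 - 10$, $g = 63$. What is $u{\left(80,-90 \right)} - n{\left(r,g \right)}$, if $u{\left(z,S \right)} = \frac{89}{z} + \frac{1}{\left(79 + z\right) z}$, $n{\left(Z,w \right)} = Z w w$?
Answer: $\frac{50487449}{1590} \approx 31753.0$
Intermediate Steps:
$r = -8$ ($r = 2 - 10 = -8$)
$n{\left(Z,w \right)} = Z w^{2}$
$u{\left(z,S \right)} = \frac{89}{z} + \frac{1}{z \left(79 + z\right)}$
$u{\left(80,-90 \right)} - n{\left(r,g \right)} = \frac{7032 + 89 \cdot 80}{80 \left(79 + 80\right)} - - 8 \cdot 63^{2} = \frac{7032 + 7120}{80 \cdot 159} - \left(-8\right) 3969 = \frac{1}{80} \cdot \frac{1}{159} \cdot 14152 - -31752 = \frac{1769}{1590} + 31752 = \frac{50487449}{1590}$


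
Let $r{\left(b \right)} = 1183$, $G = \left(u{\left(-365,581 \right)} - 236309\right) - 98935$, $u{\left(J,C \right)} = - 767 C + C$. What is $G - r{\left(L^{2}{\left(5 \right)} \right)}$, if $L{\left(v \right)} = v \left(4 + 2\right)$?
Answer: $-781473$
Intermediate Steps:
$u{\left(J,C \right)} = - 766 C$
$L{\left(v \right)} = 6 v$ ($L{\left(v \right)} = v 6 = 6 v$)
$G = -780290$ ($G = \left(\left(-766\right) 581 - 236309\right) - 98935 = \left(-445046 - 236309\right) - 98935 = -681355 - 98935 = -780290$)
$G - r{\left(L^{2}{\left(5 \right)} \right)} = -780290 - 1183 = -781473$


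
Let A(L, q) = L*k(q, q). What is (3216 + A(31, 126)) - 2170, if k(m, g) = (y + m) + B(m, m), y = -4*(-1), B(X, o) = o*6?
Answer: 28512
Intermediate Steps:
B(X, o) = 6*o
y = 4
k(m, g) = 4 + 7*m (k(m, g) = (4 + m) + 6*m = 4 + 7*m)
A(L, q) = L*(4 + 7*q)
(3216 + A(31, 126)) - 2170 = (3216 + 31*(4 + 7*126)) - 2170 = (3216 + 31*(4 + 882)) - 2170 = (3216 + 31*886) - 2170 = (3216 + 27466) - 2170 = 30682 - 2170 = 28512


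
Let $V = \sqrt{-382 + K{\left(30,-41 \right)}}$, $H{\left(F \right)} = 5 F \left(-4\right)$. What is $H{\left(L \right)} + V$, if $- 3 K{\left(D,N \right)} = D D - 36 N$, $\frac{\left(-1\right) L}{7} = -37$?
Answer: $-5180 + i \sqrt{1174} \approx -5180.0 + 34.264 i$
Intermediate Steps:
$L = 259$ ($L = \left(-7\right) \left(-37\right) = 259$)
$H{\left(F \right)} = - 20 F$
$K{\left(D,N \right)} = 12 N - \frac{D^{2}}{3}$ ($K{\left(D,N \right)} = - \frac{D D - 36 N}{3} = - \frac{D^{2} - 36 N}{3} = 12 N - \frac{D^{2}}{3}$)
$V = i \sqrt{1174}$ ($V = \sqrt{-382 - \left(492 + \frac{30^{2}}{3}\right)} = \sqrt{-382 - 792} = \sqrt{-1174} = i \sqrt{1174} \approx 34.264 i$)
$H{\left(L \right)} + V = \left(-20\right) 259 + i \sqrt{1174} = -5180 + i \sqrt{1174}$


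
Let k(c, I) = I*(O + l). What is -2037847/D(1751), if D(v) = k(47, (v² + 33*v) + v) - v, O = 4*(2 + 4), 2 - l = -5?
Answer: -2037847/96889834 ≈ -0.021033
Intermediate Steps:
l = 7 (l = 2 - 1*(-5) = 2 + 5 = 7)
O = 24 (O = 4*6 = 24)
k(c, I) = 31*I (k(c, I) = I*(24 + 7) = I*31 = 31*I)
D(v) = 31*v² + 1053*v (D(v) = 31*((v² + 33*v) + v) - v = 31*(v² + 34*v) - v = (31*v² + 1054*v) - v = 31*v² + 1053*v)
-2037847/D(1751) = -2037847*1/(1751*(1053 + 31*1751)) = -2037847*1/(1751*(1053 + 54281)) = -2037847/(1751*55334) = -2037847/96889834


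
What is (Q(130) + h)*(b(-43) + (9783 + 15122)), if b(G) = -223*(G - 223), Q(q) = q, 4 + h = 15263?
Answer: 1296107747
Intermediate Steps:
h = 15259 (h = -4 + 15263 = 15259)
b(G) = 49729 - 223*G (b(G) = -223*(-223 + G) = 49729 - 223*G)
(Q(130) + h)*(b(-43) + (9783 + 15122)) = (130 + 15259)*((49729 - 223*(-43)) + (9783 + 15122)) = 15389*((49729 + 9589) + 24905) = 15389*(59318 + 24905) = 15389*84223 = 1296107747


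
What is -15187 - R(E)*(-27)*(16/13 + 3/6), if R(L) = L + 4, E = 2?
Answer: -193786/13 ≈ -14907.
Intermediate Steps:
R(L) = 4 + L
-15187 - R(E)*(-27)*(16/13 + 3/6) = -15187 - (4 + 2)*(-27)*(16/13 + 3/6) = -15187 - 6*(-27)*(16*(1/13) + 3*(⅙)) = -15187 - (-162)*(16/13 + ½) = -15187 - (-162)*45/26 = -15187 - 1*(-3645/13) = -15187 + 3645/13 = -193786/13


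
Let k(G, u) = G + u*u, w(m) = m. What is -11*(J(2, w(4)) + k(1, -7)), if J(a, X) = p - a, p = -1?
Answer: -517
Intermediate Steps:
k(G, u) = G + u²
J(a, X) = -1 - a
-11*(J(2, w(4)) + k(1, -7)) = -11*((-1 - 1*2) + (1 + (-7)²)) = -11*((-1 - 2) + (1 + 49)) = -11*(-3 + 50) = -11*47 = -517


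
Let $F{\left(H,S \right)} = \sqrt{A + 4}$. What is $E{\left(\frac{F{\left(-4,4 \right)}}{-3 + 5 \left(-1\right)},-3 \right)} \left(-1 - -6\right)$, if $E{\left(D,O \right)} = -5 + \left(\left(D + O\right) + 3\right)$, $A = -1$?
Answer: $-25 - \frac{5 \sqrt{3}}{8} \approx -26.083$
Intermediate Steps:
$F{\left(H,S \right)} = \sqrt{3}$ ($F{\left(H,S \right)} = \sqrt{-1 + 4} = \sqrt{3}$)
$E{\left(D,O \right)} = -2 + D + O$ ($E{\left(D,O \right)} = -5 + \left(3 + D + O\right) = -2 + D + O$)
$E{\left(\frac{F{\left(-4,4 \right)}}{-3 + 5 \left(-1\right)},-3 \right)} \left(-1 - -6\right) = \left(-2 + \frac{\sqrt{3}}{-3 + 5 \left(-1\right)} - 3\right) \left(-1 - -6\right) = \left(-2 + \frac{\sqrt{3}}{-3 - 5} - 3\right) \left(-1 + 6\right) = \left(-2 + \frac{\sqrt{3}}{-8} - 3\right) 5 = \left(-2 + \sqrt{3} \left(- \frac{1}{8}\right) - 3\right) 5 = \left(-2 - \frac{\sqrt{3}}{8} - 3\right) 5 = \left(-5 - \frac{\sqrt{3}}{8}\right) 5 = -25 - \frac{5 \sqrt{3}}{8}$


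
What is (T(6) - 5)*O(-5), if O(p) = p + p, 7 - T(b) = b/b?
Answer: -10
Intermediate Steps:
T(b) = 6 (T(b) = 7 - b/b = 7 - 1*1 = 7 - 1 = 6)
O(p) = 2*p
(T(6) - 5)*O(-5) = (6 - 5)*(2*(-5)) = 1*(-10) = -10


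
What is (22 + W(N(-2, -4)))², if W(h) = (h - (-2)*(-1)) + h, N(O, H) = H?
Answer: 144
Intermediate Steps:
W(h) = -2 + 2*h (W(h) = (h - 1*2) + h = (h - 2) + h = (-2 + h) + h = -2 + 2*h)
(22 + W(N(-2, -4)))² = (22 + (-2 + 2*(-4)))² = (22 + (-2 - 8))² = (22 - 10)² = 12² = 144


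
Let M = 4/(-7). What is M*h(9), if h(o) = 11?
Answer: -44/7 ≈ -6.2857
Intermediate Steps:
M = -4/7 (M = 4*(-1/7) = -4/7 ≈ -0.57143)
M*h(9) = -4/7*11 = -44/7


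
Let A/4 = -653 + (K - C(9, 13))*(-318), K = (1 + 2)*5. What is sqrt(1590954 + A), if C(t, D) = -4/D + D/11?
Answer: sqrt(32112575638)/143 ≈ 1253.1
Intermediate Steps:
K = 15 (K = 3*5 = 15)
C(t, D) = -4/D + D/11 (C(t, D) = -4/D + D*(1/11) = -4/D + D/11)
A = -2942956/143 (A = 4*(-653 + (15 - (-4/13 + (1/11)*13))*(-318)) = 4*(-653 + (15 - (-4*1/13 + 13/11))*(-318)) = 4*(-653 + (15 - (-4/13 + 13/11))*(-318)) = 4*(-653 + (15 - 1*125/143)*(-318)) = 4*(-653 + (15 - 125/143)*(-318)) = 4*(-653 + (2020/143)*(-318)) = 4*(-653 - 642360/143) = 4*(-735739/143) = -2942956/143 ≈ -20580.)
sqrt(1590954 + A) = sqrt(1590954 - 2942956/143) = sqrt(224563466/143) = sqrt(32112575638)/143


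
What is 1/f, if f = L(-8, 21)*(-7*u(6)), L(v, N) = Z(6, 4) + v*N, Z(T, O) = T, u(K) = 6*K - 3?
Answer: 1/37422 ≈ 2.6722e-5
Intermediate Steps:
u(K) = -3 + 6*K
L(v, N) = 6 + N*v (L(v, N) = 6 + v*N = 6 + N*v)
f = 37422 (f = (6 + 21*(-8))*(-7*(-3 + 6*6)) = (6 - 168)*(-7*(-3 + 36)) = -(-1134)*33 = -162*(-231) = 37422)
1/f = 1/37422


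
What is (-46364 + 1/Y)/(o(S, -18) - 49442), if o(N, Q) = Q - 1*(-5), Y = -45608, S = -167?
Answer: 2114569313/2255543640 ≈ 0.93750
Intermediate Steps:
o(N, Q) = 5 + Q (o(N, Q) = Q + 5 = 5 + Q)
(-46364 + 1/Y)/(o(S, -18) - 49442) = (-46364 + 1/(-45608))/((5 - 18) - 49442) = (-46364 - 1/45608)/(-13 - 49442) = -2114569313/45608/(-49455) = -2114569313/45608*(-1/49455) = 2114569313/2255543640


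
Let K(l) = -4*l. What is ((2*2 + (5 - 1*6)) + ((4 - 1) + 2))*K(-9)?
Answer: 288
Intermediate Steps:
((2*2 + (5 - 1*6)) + ((4 - 1) + 2))*K(-9) = ((2*2 + (5 - 1*6)) + ((4 - 1) + 2))*(-4*(-9)) = ((4 + (5 - 6)) + (3 + 2))*36 = ((4 - 1) + 5)*36 = (3 + 5)*36 = 8*36 = 288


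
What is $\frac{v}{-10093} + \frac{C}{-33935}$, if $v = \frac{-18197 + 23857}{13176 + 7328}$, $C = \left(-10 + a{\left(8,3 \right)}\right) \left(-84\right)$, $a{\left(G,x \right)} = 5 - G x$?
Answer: $- \frac{11461696643}{159607775030} \approx -0.071812$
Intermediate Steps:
$a{\left(G,x \right)} = 5 - G x$
$C = 2436$ ($C = \left(-10 + \left(5 - 8 \cdot 3\right)\right) \left(-84\right) = \left(-10 + \left(5 - 24\right)\right) \left(-84\right) = \left(-10 - 19\right) \left(-84\right) = \left(-29\right) \left(-84\right) = 2436$)
$v = \frac{1415}{5126}$ ($v = \frac{5660}{20504} = 5660 \cdot \frac{1}{20504} = \frac{1415}{5126} \approx 0.27604$)
$\frac{v}{-10093} + \frac{C}{-33935} = \frac{1415}{5126 \left(-10093\right)} + \frac{2436}{-33935} = \frac{1415}{5126} \left(- \frac{1}{10093}\right) + 2436 \left(- \frac{1}{33935}\right) = - \frac{1415}{51736718} - \frac{2436}{33935} = - \frac{11461696643}{159607775030}$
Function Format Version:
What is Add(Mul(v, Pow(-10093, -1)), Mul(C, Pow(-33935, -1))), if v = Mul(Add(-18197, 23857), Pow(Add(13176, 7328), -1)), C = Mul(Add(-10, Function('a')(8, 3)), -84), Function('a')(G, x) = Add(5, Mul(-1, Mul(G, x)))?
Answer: Rational(-11461696643, 159607775030) ≈ -0.071812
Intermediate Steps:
Function('a')(G, x) = Add(5, Mul(-1, G, x))
C = 2436 (C = Mul(Add(-10, Add(5, Mul(-1, 8, 3))), -84) = Mul(Add(-10, Add(5, -24)), -84) = Mul(Add(-10, -19), -84) = Mul(-29, -84) = 2436)
v = Rational(1415, 5126) (v = Mul(5660, Pow(20504, -1)) = Mul(5660, Rational(1, 20504)) = Rational(1415, 5126) ≈ 0.27604)
Add(Mul(v, Pow(-10093, -1)), Mul(C, Pow(-33935, -1))) = Add(Mul(Rational(1415, 5126), Pow(-10093, -1)), Mul(2436, Pow(-33935, -1))) = Add(Mul(Rational(1415, 5126), Rational(-1, 10093)), Mul(2436, Rational(-1, 33935))) = Add(Rational(-1415, 51736718), Rational(-2436, 33935)) = Rational(-11461696643, 159607775030)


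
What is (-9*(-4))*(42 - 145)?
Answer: -3708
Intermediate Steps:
(-9*(-4))*(42 - 145) = 36*(-103) = -3708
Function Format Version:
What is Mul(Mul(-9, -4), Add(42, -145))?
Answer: -3708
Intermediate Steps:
Mul(Mul(-9, -4), Add(42, -145)) = Mul(36, -103) = -3708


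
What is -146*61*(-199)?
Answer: 1772294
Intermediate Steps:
-146*61*(-199) = -8906*(-199) = 1772294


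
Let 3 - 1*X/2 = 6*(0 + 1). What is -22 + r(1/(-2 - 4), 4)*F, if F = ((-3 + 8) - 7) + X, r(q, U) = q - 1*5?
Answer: 58/3 ≈ 19.333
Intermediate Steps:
X = -6 (X = 6 - 12*(0 + 1) = 6 - 12 = -6)
r(q, U) = -5 + q (r(q, U) = q - 5 = -5 + q)
F = -8 (F = ((-3 + 8) - 7) - 6 = (5 - 7) - 6 = -2 - 6 = -8)
-22 + r(1/(-2 - 4), 4)*F = -22 + (-5 + 1/(-2 - 4))*(-8) = -22 + (-5 + 1/(-6))*(-8) = -22 + (-5 - ⅙)*(-8) = -22 - 31/6*(-8) = -22 + 124/3 = 58/3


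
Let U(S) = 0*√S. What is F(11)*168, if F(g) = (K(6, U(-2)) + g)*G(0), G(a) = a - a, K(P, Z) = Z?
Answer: 0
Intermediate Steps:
U(S) = 0
G(a) = 0
F(g) = 0 (F(g) = (0 + g)*0 = g*0 = 0)
F(11)*168 = 0*168 = 0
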